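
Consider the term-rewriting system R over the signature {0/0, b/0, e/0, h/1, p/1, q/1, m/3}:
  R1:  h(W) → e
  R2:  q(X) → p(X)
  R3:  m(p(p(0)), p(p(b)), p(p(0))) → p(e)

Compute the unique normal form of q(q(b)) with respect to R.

1. q(q(b))  →  p(q(b))   [R2 at ε]
2. p(q(b))  →  p(p(b))   [R2 at 1]

p(p(b))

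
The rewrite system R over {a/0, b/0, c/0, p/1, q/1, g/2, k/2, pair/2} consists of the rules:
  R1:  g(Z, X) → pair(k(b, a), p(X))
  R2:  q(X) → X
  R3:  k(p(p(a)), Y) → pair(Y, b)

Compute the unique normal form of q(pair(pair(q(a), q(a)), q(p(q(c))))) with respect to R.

pair(pair(a, a), p(c))

1. q(pair(pair(q(a), q(a)), q(p(q(c)))))  →  pair(pair(q(a), q(a)), q(p(q(c))))   [R2 at ε]
2. pair(pair(q(a), q(a)), q(p(q(c))))  →  pair(pair(a, q(a)), q(p(q(c))))   [R2 at 1.1]
3. pair(pair(a, q(a)), q(p(q(c))))  →  pair(pair(a, a), q(p(q(c))))   [R2 at 1.2]
4. pair(pair(a, a), q(p(q(c))))  →  pair(pair(a, a), p(q(c)))   [R2 at 2]
5. pair(pair(a, a), p(q(c)))  →  pair(pair(a, a), p(c))   [R2 at 2.1]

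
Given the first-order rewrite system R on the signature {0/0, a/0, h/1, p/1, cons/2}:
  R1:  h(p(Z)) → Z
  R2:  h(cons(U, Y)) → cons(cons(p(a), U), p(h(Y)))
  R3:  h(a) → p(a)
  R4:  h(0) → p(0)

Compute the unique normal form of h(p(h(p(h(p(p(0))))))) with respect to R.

1. h(p(h(p(h(p(p(0)))))))  →  h(p(h(p(p(0)))))   [R1 at ε]
2. h(p(h(p(p(0)))))  →  h(p(p(0)))   [R1 at ε]
3. h(p(p(0)))  →  p(0)   [R1 at ε]

p(0)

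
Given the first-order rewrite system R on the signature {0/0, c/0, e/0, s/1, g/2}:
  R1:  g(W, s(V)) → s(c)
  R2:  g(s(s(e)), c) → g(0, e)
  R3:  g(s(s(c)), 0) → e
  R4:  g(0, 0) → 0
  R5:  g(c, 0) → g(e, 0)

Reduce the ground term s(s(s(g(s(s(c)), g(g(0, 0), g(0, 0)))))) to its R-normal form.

1. s(s(s(g(s(s(c)), g(g(0, 0), g(0, 0))))))  →  s(s(s(g(s(s(c)), g(0, g(0, 0))))))   [R4 at 1.1.1.2.1]
2. s(s(s(g(s(s(c)), g(0, g(0, 0))))))  →  s(s(s(g(s(s(c)), g(0, 0)))))   [R4 at 1.1.1.2.2]
3. s(s(s(g(s(s(c)), g(0, 0)))))  →  s(s(s(g(s(s(c)), 0))))   [R4 at 1.1.1.2]
4. s(s(s(g(s(s(c)), 0))))  →  s(s(s(e)))   [R3 at 1.1.1]

s(s(s(e)))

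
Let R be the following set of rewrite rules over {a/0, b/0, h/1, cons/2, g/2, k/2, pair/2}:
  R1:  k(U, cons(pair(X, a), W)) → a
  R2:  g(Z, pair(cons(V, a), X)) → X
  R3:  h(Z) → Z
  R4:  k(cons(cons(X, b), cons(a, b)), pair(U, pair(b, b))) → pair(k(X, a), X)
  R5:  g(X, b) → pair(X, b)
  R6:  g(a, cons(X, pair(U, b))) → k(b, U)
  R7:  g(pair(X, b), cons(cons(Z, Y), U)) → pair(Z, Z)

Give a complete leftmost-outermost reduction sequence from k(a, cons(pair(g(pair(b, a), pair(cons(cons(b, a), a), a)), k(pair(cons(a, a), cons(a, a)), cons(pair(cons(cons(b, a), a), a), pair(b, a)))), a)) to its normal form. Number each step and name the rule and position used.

1. k(a, cons(pair(g(pair(b, a), pair(cons(cons(b, a), a), a)), k(pair(cons(a, a), cons(a, a)), cons(pair(cons(cons(b, a), a), a), pair(b, a)))), a))  →  k(a, cons(pair(a, k(pair(cons(a, a), cons(a, a)), cons(pair(cons(cons(b, a), a), a), pair(b, a)))), a))   [R2 at 2.1.1]
2. k(a, cons(pair(a, k(pair(cons(a, a), cons(a, a)), cons(pair(cons(cons(b, a), a), a), pair(b, a)))), a))  →  k(a, cons(pair(a, a), a))   [R1 at 2.1.2]
3. k(a, cons(pair(a, a), a))  →  a   [R1 at ε]

a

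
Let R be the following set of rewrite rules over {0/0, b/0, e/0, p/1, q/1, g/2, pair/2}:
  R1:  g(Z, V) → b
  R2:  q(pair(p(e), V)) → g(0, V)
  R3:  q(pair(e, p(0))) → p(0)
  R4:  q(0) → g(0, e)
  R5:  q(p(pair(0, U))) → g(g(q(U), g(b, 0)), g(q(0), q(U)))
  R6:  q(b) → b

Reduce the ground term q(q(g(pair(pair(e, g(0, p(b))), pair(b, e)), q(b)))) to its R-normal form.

1. q(q(g(pair(pair(e, g(0, p(b))), pair(b, e)), q(b))))  →  q(q(b))   [R1 at 1.1]
2. q(q(b))  →  q(b)   [R6 at 1]
3. q(b)  →  b   [R6 at ε]

b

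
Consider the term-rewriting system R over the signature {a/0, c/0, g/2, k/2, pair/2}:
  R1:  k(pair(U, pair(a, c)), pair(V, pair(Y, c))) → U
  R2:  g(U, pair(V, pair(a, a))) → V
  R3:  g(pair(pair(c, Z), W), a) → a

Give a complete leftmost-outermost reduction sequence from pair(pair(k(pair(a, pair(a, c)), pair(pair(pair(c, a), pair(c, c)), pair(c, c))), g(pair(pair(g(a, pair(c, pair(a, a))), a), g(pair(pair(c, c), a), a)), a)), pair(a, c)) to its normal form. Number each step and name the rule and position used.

pair(pair(a, a), pair(a, c))

1. pair(pair(k(pair(a, pair(a, c)), pair(pair(pair(c, a), pair(c, c)), pair(c, c))), g(pair(pair(g(a, pair(c, pair(a, a))), a), g(pair(pair(c, c), a), a)), a)), pair(a, c))  →  pair(pair(a, g(pair(pair(g(a, pair(c, pair(a, a))), a), g(pair(pair(c, c), a), a)), a)), pair(a, c))   [R1 at 1.1]
2. pair(pair(a, g(pair(pair(g(a, pair(c, pair(a, a))), a), g(pair(pair(c, c), a), a)), a)), pair(a, c))  →  pair(pair(a, g(pair(pair(c, a), g(pair(pair(c, c), a), a)), a)), pair(a, c))   [R2 at 1.2.1.1.1]
3. pair(pair(a, g(pair(pair(c, a), g(pair(pair(c, c), a), a)), a)), pair(a, c))  →  pair(pair(a, a), pair(a, c))   [R3 at 1.2]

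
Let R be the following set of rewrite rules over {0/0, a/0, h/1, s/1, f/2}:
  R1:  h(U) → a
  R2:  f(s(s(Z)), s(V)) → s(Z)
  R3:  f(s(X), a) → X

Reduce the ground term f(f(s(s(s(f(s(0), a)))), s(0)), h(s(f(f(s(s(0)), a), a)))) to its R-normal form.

1. f(f(s(s(s(f(s(0), a)))), s(0)), h(s(f(f(s(s(0)), a), a))))  →  f(s(s(f(s(0), a))), h(s(f(f(s(s(0)), a), a))))   [R2 at 1]
2. f(s(s(f(s(0), a))), h(s(f(f(s(s(0)), a), a))))  →  f(s(s(0)), h(s(f(f(s(s(0)), a), a))))   [R3 at 1.1.1]
3. f(s(s(0)), h(s(f(f(s(s(0)), a), a))))  →  f(s(s(0)), a)   [R1 at 2]
4. f(s(s(0)), a)  →  s(0)   [R3 at ε]

s(0)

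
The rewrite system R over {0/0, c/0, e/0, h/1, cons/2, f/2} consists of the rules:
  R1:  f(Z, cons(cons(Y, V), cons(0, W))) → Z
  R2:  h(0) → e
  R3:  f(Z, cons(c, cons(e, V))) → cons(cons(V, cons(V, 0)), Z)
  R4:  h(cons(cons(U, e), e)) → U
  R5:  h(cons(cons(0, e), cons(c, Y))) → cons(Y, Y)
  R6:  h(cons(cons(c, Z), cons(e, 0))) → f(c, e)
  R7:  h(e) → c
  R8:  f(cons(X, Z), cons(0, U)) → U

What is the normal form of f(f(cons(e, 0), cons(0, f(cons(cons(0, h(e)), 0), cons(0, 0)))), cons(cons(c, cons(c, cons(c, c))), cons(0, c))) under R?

0

1. f(f(cons(e, 0), cons(0, f(cons(cons(0, h(e)), 0), cons(0, 0)))), cons(cons(c, cons(c, cons(c, c))), cons(0, c)))  →  f(cons(e, 0), cons(0, f(cons(cons(0, h(e)), 0), cons(0, 0))))   [R1 at ε]
2. f(cons(e, 0), cons(0, f(cons(cons(0, h(e)), 0), cons(0, 0))))  →  f(cons(cons(0, h(e)), 0), cons(0, 0))   [R8 at ε]
3. f(cons(cons(0, h(e)), 0), cons(0, 0))  →  0   [R8 at ε]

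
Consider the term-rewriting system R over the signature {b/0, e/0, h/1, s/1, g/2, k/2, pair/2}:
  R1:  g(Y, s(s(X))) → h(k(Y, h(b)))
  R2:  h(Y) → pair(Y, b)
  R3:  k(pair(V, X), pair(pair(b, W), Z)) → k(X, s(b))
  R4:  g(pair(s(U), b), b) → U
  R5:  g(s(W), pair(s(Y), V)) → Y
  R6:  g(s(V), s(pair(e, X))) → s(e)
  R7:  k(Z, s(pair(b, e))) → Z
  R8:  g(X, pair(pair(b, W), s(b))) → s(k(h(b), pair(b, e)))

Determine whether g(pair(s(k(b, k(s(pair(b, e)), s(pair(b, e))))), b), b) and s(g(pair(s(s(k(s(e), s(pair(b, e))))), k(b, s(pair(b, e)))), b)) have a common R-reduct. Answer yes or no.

no — NF(t₁) = b, NF(t₂) = s(s(s(e)))

Reduce t₁ = g(pair(s(k(b, k(s(pair(b, e)), s(pair(b, e))))), b), b):
1. g(pair(s(k(b, k(s(pair(b, e)), s(pair(b, e))))), b), b)  →  k(b, k(s(pair(b, e)), s(pair(b, e))))   [R4 at ε]
2. k(b, k(s(pair(b, e)), s(pair(b, e))))  →  k(b, s(pair(b, e)))   [R7 at 2]
3. k(b, s(pair(b, e)))  →  b   [R7 at ε]

Reduce t₂ = s(g(pair(s(s(k(s(e), s(pair(b, e))))), k(b, s(pair(b, e)))), b)):
1. s(g(pair(s(s(k(s(e), s(pair(b, e))))), k(b, s(pair(b, e)))), b))  →  s(g(pair(s(s(s(e))), k(b, s(pair(b, e)))), b))   [R7 at 1.1.1.1.1]
2. s(g(pair(s(s(s(e))), k(b, s(pair(b, e)))), b))  →  s(g(pair(s(s(s(e))), b), b))   [R7 at 1.1.2]
3. s(g(pair(s(s(s(e))), b), b))  →  s(s(s(e)))   [R4 at 1]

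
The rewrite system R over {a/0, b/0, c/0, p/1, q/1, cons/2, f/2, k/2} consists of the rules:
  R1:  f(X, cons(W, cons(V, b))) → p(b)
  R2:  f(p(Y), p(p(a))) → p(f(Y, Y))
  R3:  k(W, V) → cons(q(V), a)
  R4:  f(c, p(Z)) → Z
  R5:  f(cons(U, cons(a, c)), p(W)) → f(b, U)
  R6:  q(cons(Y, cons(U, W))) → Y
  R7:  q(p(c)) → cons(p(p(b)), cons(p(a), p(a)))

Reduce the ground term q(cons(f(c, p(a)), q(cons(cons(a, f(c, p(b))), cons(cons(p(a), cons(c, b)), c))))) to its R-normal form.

a

1. q(cons(f(c, p(a)), q(cons(cons(a, f(c, p(b))), cons(cons(p(a), cons(c, b)), c)))))  →  q(cons(a, q(cons(cons(a, f(c, p(b))), cons(cons(p(a), cons(c, b)), c)))))   [R4 at 1.1]
2. q(cons(a, q(cons(cons(a, f(c, p(b))), cons(cons(p(a), cons(c, b)), c)))))  →  q(cons(a, cons(a, f(c, p(b)))))   [R6 at 1.2]
3. q(cons(a, cons(a, f(c, p(b)))))  →  a   [R6 at ε]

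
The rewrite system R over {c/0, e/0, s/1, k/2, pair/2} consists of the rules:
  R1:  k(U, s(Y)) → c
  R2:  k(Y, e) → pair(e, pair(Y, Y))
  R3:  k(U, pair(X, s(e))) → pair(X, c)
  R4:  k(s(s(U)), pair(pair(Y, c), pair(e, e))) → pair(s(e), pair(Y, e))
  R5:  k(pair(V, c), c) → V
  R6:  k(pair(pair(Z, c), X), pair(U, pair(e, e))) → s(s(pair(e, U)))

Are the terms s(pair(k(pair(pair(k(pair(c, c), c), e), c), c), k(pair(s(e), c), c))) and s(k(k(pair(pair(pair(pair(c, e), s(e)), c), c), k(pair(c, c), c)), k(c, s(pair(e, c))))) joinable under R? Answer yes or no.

yes — NF(t₁) = s(pair(pair(c, e), s(e))), NF(t₂) = s(pair(pair(c, e), s(e)))

Reduce t₁ = s(pair(k(pair(pair(k(pair(c, c), c), e), c), c), k(pair(s(e), c), c))):
1. s(pair(k(pair(pair(k(pair(c, c), c), e), c), c), k(pair(s(e), c), c)))  →  s(pair(pair(k(pair(c, c), c), e), k(pair(s(e), c), c)))   [R5 at 1.1]
2. s(pair(pair(k(pair(c, c), c), e), k(pair(s(e), c), c)))  →  s(pair(pair(c, e), k(pair(s(e), c), c)))   [R5 at 1.1.1]
3. s(pair(pair(c, e), k(pair(s(e), c), c)))  →  s(pair(pair(c, e), s(e)))   [R5 at 1.2]

Reduce t₂ = s(k(k(pair(pair(pair(pair(c, e), s(e)), c), c), k(pair(c, c), c)), k(c, s(pair(e, c))))):
1. s(k(k(pair(pair(pair(pair(c, e), s(e)), c), c), k(pair(c, c), c)), k(c, s(pair(e, c)))))  →  s(k(k(pair(pair(pair(pair(c, e), s(e)), c), c), c), k(c, s(pair(e, c)))))   [R5 at 1.1.2]
2. s(k(k(pair(pair(pair(pair(c, e), s(e)), c), c), c), k(c, s(pair(e, c)))))  →  s(k(pair(pair(pair(c, e), s(e)), c), k(c, s(pair(e, c)))))   [R5 at 1.1]
3. s(k(pair(pair(pair(c, e), s(e)), c), k(c, s(pair(e, c)))))  →  s(k(pair(pair(pair(c, e), s(e)), c), c))   [R1 at 1.2]
4. s(k(pair(pair(pair(c, e), s(e)), c), c))  →  s(pair(pair(c, e), s(e)))   [R5 at 1]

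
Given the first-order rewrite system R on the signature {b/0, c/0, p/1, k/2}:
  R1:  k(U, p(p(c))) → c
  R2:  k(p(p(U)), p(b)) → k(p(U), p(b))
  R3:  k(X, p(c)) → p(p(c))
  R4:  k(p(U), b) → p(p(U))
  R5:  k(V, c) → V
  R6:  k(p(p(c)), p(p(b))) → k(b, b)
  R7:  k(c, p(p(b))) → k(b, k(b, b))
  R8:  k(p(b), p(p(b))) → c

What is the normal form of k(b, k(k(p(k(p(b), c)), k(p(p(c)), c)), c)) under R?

b

1. k(b, k(k(p(k(p(b), c)), k(p(p(c)), c)), c))  →  k(b, k(p(k(p(b), c)), k(p(p(c)), c)))   [R5 at 2]
2. k(b, k(p(k(p(b), c)), k(p(p(c)), c)))  →  k(b, k(p(p(b)), k(p(p(c)), c)))   [R5 at 2.1.1]
3. k(b, k(p(p(b)), k(p(p(c)), c)))  →  k(b, k(p(p(b)), p(p(c))))   [R5 at 2.2]
4. k(b, k(p(p(b)), p(p(c))))  →  k(b, c)   [R1 at 2]
5. k(b, c)  →  b   [R5 at ε]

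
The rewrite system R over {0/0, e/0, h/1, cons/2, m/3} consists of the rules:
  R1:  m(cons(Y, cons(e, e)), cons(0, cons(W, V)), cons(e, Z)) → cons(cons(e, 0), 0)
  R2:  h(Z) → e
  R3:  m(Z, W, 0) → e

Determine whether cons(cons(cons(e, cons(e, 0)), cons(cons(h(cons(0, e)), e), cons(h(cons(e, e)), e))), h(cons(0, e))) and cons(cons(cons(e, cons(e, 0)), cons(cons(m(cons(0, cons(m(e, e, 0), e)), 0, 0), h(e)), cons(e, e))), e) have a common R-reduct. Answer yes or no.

Reduce t₁ = cons(cons(cons(e, cons(e, 0)), cons(cons(h(cons(0, e)), e), cons(h(cons(e, e)), e))), h(cons(0, e))):
1. cons(cons(cons(e, cons(e, 0)), cons(cons(h(cons(0, e)), e), cons(h(cons(e, e)), e))), h(cons(0, e)))  →  cons(cons(cons(e, cons(e, 0)), cons(cons(e, e), cons(h(cons(e, e)), e))), h(cons(0, e)))   [R2 at 1.2.1.1]
2. cons(cons(cons(e, cons(e, 0)), cons(cons(e, e), cons(h(cons(e, e)), e))), h(cons(0, e)))  →  cons(cons(cons(e, cons(e, 0)), cons(cons(e, e), cons(e, e))), h(cons(0, e)))   [R2 at 1.2.2.1]
3. cons(cons(cons(e, cons(e, 0)), cons(cons(e, e), cons(e, e))), h(cons(0, e)))  →  cons(cons(cons(e, cons(e, 0)), cons(cons(e, e), cons(e, e))), e)   [R2 at 2]

Reduce t₂ = cons(cons(cons(e, cons(e, 0)), cons(cons(m(cons(0, cons(m(e, e, 0), e)), 0, 0), h(e)), cons(e, e))), e):
1. cons(cons(cons(e, cons(e, 0)), cons(cons(m(cons(0, cons(m(e, e, 0), e)), 0, 0), h(e)), cons(e, e))), e)  →  cons(cons(cons(e, cons(e, 0)), cons(cons(e, h(e)), cons(e, e))), e)   [R3 at 1.2.1.1]
2. cons(cons(cons(e, cons(e, 0)), cons(cons(e, h(e)), cons(e, e))), e)  →  cons(cons(cons(e, cons(e, 0)), cons(cons(e, e), cons(e, e))), e)   [R2 at 1.2.1.2]

yes — NF(t₁) = cons(cons(cons(e, cons(e, 0)), cons(cons(e, e), cons(e, e))), e), NF(t₂) = cons(cons(cons(e, cons(e, 0)), cons(cons(e, e), cons(e, e))), e)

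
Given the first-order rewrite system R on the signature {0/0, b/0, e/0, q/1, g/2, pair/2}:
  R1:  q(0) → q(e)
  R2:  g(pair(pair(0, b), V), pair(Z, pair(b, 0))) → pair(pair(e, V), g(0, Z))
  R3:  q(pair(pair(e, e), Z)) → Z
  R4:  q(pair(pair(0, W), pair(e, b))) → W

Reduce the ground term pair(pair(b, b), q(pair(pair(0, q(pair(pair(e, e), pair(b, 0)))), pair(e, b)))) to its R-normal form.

pair(pair(b, b), pair(b, 0))

1. pair(pair(b, b), q(pair(pair(0, q(pair(pair(e, e), pair(b, 0)))), pair(e, b))))  →  pair(pair(b, b), q(pair(pair(e, e), pair(b, 0))))   [R4 at 2]
2. pair(pair(b, b), q(pair(pair(e, e), pair(b, 0))))  →  pair(pair(b, b), pair(b, 0))   [R3 at 2]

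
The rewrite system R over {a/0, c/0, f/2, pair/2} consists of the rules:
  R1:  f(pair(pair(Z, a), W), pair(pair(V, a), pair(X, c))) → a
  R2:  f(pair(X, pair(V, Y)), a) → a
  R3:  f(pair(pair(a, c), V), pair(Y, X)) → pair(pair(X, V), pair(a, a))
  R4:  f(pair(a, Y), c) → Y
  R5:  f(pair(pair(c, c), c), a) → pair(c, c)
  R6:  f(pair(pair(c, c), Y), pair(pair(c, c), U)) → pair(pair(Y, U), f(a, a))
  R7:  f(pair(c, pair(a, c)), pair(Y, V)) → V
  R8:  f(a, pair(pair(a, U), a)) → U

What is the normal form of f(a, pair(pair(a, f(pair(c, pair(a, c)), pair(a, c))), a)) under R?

c

1. f(a, pair(pair(a, f(pair(c, pair(a, c)), pair(a, c))), a))  →  f(pair(c, pair(a, c)), pair(a, c))   [R8 at ε]
2. f(pair(c, pair(a, c)), pair(a, c))  →  c   [R7 at ε]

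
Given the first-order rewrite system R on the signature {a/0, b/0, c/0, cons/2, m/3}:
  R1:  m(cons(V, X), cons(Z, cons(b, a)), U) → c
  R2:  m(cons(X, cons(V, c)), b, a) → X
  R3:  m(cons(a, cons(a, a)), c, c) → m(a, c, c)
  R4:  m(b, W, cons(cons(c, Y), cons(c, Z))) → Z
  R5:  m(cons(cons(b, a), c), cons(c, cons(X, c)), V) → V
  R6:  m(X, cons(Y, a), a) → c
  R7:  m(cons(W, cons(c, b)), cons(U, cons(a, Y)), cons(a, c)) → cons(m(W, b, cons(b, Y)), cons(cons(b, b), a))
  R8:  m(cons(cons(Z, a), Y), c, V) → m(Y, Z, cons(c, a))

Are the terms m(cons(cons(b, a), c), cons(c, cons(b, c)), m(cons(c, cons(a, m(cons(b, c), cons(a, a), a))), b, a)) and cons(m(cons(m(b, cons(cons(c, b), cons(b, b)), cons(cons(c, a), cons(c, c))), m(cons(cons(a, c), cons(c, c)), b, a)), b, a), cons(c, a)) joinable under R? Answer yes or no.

Reduce t₁ = m(cons(cons(b, a), c), cons(c, cons(b, c)), m(cons(c, cons(a, m(cons(b, c), cons(a, a), a))), b, a)):
1. m(cons(cons(b, a), c), cons(c, cons(b, c)), m(cons(c, cons(a, m(cons(b, c), cons(a, a), a))), b, a))  →  m(cons(c, cons(a, m(cons(b, c), cons(a, a), a))), b, a)   [R5 at ε]
2. m(cons(c, cons(a, m(cons(b, c), cons(a, a), a))), b, a)  →  m(cons(c, cons(a, c)), b, a)   [R6 at 1.2.2]
3. m(cons(c, cons(a, c)), b, a)  →  c   [R2 at ε]

Reduce t₂ = cons(m(cons(m(b, cons(cons(c, b), cons(b, b)), cons(cons(c, a), cons(c, c))), m(cons(cons(a, c), cons(c, c)), b, a)), b, a), cons(c, a)):
1. cons(m(cons(m(b, cons(cons(c, b), cons(b, b)), cons(cons(c, a), cons(c, c))), m(cons(cons(a, c), cons(c, c)), b, a)), b, a), cons(c, a))  →  cons(m(cons(c, m(cons(cons(a, c), cons(c, c)), b, a)), b, a), cons(c, a))   [R4 at 1.1.1]
2. cons(m(cons(c, m(cons(cons(a, c), cons(c, c)), b, a)), b, a), cons(c, a))  →  cons(m(cons(c, cons(a, c)), b, a), cons(c, a))   [R2 at 1.1.2]
3. cons(m(cons(c, cons(a, c)), b, a), cons(c, a))  →  cons(c, cons(c, a))   [R2 at 1]

no — NF(t₁) = c, NF(t₂) = cons(c, cons(c, a))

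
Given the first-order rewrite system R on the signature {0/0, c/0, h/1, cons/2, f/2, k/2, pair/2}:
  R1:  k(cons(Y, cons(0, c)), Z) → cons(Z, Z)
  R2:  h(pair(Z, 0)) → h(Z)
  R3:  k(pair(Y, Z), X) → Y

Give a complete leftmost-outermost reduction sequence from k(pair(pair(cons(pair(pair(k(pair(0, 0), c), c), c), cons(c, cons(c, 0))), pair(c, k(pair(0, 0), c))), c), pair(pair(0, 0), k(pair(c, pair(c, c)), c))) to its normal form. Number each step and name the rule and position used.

1. k(pair(pair(cons(pair(pair(k(pair(0, 0), c), c), c), cons(c, cons(c, 0))), pair(c, k(pair(0, 0), c))), c), pair(pair(0, 0), k(pair(c, pair(c, c)), c)))  →  pair(cons(pair(pair(k(pair(0, 0), c), c), c), cons(c, cons(c, 0))), pair(c, k(pair(0, 0), c)))   [R3 at ε]
2. pair(cons(pair(pair(k(pair(0, 0), c), c), c), cons(c, cons(c, 0))), pair(c, k(pair(0, 0), c)))  →  pair(cons(pair(pair(0, c), c), cons(c, cons(c, 0))), pair(c, k(pair(0, 0), c)))   [R3 at 1.1.1.1]
3. pair(cons(pair(pair(0, c), c), cons(c, cons(c, 0))), pair(c, k(pair(0, 0), c)))  →  pair(cons(pair(pair(0, c), c), cons(c, cons(c, 0))), pair(c, 0))   [R3 at 2.2]

pair(cons(pair(pair(0, c), c), cons(c, cons(c, 0))), pair(c, 0))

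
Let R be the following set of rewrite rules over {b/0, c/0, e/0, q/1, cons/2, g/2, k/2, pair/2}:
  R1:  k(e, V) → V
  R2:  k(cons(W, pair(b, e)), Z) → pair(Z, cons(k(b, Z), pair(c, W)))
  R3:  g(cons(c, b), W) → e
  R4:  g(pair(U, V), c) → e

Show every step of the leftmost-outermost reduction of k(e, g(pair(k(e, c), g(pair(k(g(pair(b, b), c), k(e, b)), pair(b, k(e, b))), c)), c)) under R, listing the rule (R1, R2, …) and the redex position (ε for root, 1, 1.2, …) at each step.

1. k(e, g(pair(k(e, c), g(pair(k(g(pair(b, b), c), k(e, b)), pair(b, k(e, b))), c)), c))  →  g(pair(k(e, c), g(pair(k(g(pair(b, b), c), k(e, b)), pair(b, k(e, b))), c)), c)   [R1 at ε]
2. g(pair(k(e, c), g(pair(k(g(pair(b, b), c), k(e, b)), pair(b, k(e, b))), c)), c)  →  e   [R4 at ε]

e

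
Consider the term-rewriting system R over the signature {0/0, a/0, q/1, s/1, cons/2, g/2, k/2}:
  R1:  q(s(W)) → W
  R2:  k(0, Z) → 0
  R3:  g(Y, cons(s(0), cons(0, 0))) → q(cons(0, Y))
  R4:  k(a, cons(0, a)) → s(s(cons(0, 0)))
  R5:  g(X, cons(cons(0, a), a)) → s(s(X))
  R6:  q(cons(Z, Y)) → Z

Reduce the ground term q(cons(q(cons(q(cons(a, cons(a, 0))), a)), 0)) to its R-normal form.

a

1. q(cons(q(cons(q(cons(a, cons(a, 0))), a)), 0))  →  q(cons(q(cons(a, cons(a, 0))), a))   [R6 at ε]
2. q(cons(q(cons(a, cons(a, 0))), a))  →  q(cons(a, cons(a, 0)))   [R6 at ε]
3. q(cons(a, cons(a, 0)))  →  a   [R6 at ε]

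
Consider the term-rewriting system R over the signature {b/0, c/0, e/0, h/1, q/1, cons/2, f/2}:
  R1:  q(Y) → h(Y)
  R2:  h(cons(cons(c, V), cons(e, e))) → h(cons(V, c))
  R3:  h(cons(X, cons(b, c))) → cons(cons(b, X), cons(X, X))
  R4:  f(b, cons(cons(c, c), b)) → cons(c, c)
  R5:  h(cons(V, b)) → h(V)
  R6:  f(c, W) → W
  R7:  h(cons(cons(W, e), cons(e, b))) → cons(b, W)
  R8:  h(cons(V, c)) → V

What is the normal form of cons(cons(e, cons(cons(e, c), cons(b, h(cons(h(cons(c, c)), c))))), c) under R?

cons(cons(e, cons(cons(e, c), cons(b, c))), c)

1. cons(cons(e, cons(cons(e, c), cons(b, h(cons(h(cons(c, c)), c))))), c)  →  cons(cons(e, cons(cons(e, c), cons(b, h(cons(c, c))))), c)   [R8 at 1.2.2.2]
2. cons(cons(e, cons(cons(e, c), cons(b, h(cons(c, c))))), c)  →  cons(cons(e, cons(cons(e, c), cons(b, c))), c)   [R8 at 1.2.2.2]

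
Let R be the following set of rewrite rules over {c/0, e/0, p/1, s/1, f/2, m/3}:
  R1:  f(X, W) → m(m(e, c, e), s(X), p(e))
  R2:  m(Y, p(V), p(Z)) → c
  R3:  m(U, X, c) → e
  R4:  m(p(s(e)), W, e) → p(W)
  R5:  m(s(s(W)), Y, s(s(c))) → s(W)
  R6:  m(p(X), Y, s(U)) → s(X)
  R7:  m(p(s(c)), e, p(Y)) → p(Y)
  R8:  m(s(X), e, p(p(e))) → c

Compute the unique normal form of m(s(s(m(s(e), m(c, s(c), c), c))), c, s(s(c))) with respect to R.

s(e)

1. m(s(s(m(s(e), m(c, s(c), c), c))), c, s(s(c)))  →  s(m(s(e), m(c, s(c), c), c))   [R5 at ε]
2. s(m(s(e), m(c, s(c), c), c))  →  s(e)   [R3 at 1]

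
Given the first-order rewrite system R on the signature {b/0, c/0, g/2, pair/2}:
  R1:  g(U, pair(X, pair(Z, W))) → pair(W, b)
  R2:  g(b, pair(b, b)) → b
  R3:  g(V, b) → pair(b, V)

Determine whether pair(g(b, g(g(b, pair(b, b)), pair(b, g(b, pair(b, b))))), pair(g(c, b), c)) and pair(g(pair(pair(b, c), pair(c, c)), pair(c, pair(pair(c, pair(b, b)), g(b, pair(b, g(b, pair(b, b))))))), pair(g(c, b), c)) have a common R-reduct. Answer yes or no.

Reduce t₁ = pair(g(b, g(g(b, pair(b, b)), pair(b, g(b, pair(b, b))))), pair(g(c, b), c)):
1. pair(g(b, g(g(b, pair(b, b)), pair(b, g(b, pair(b, b))))), pair(g(c, b), c))  →  pair(g(b, g(b, pair(b, g(b, pair(b, b))))), pair(g(c, b), c))   [R2 at 1.2.1]
2. pair(g(b, g(b, pair(b, g(b, pair(b, b))))), pair(g(c, b), c))  →  pair(g(b, g(b, pair(b, b))), pair(g(c, b), c))   [R2 at 1.2.2.2]
3. pair(g(b, g(b, pair(b, b))), pair(g(c, b), c))  →  pair(g(b, b), pair(g(c, b), c))   [R2 at 1.2]
4. pair(g(b, b), pair(g(c, b), c))  →  pair(pair(b, b), pair(g(c, b), c))   [R3 at 1]
5. pair(pair(b, b), pair(g(c, b), c))  →  pair(pair(b, b), pair(pair(b, c), c))   [R3 at 2.1]

Reduce t₂ = pair(g(pair(pair(b, c), pair(c, c)), pair(c, pair(pair(c, pair(b, b)), g(b, pair(b, g(b, pair(b, b))))))), pair(g(c, b), c)):
1. pair(g(pair(pair(b, c), pair(c, c)), pair(c, pair(pair(c, pair(b, b)), g(b, pair(b, g(b, pair(b, b))))))), pair(g(c, b), c))  →  pair(pair(g(b, pair(b, g(b, pair(b, b)))), b), pair(g(c, b), c))   [R1 at 1]
2. pair(pair(g(b, pair(b, g(b, pair(b, b)))), b), pair(g(c, b), c))  →  pair(pair(g(b, pair(b, b)), b), pair(g(c, b), c))   [R2 at 1.1.2.2]
3. pair(pair(g(b, pair(b, b)), b), pair(g(c, b), c))  →  pair(pair(b, b), pair(g(c, b), c))   [R2 at 1.1]
4. pair(pair(b, b), pair(g(c, b), c))  →  pair(pair(b, b), pair(pair(b, c), c))   [R3 at 2.1]

yes — NF(t₁) = pair(pair(b, b), pair(pair(b, c), c)), NF(t₂) = pair(pair(b, b), pair(pair(b, c), c))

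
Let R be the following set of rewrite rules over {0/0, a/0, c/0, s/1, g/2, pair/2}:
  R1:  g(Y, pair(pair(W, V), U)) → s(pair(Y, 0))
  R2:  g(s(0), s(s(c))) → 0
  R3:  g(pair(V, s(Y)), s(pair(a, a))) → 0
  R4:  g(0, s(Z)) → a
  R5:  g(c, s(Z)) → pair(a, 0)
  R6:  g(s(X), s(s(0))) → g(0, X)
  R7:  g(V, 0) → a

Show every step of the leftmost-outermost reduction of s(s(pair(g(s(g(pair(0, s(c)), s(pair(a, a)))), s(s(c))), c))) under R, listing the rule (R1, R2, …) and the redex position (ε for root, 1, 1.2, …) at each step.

s(s(pair(0, c)))

1. s(s(pair(g(s(g(pair(0, s(c)), s(pair(a, a)))), s(s(c))), c)))  →  s(s(pair(g(s(0), s(s(c))), c)))   [R3 at 1.1.1.1.1]
2. s(s(pair(g(s(0), s(s(c))), c)))  →  s(s(pair(0, c)))   [R2 at 1.1.1]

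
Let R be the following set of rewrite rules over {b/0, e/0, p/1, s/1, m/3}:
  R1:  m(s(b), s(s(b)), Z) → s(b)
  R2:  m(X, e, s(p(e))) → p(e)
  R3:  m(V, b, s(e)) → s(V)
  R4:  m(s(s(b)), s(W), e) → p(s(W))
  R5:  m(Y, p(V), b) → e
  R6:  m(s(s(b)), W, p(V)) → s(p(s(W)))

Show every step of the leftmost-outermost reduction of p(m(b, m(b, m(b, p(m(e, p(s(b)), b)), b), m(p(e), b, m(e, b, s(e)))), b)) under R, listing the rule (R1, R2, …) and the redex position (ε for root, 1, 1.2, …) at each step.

1. p(m(b, m(b, m(b, p(m(e, p(s(b)), b)), b), m(p(e), b, m(e, b, s(e)))), b))  →  p(m(b, m(b, e, m(p(e), b, m(e, b, s(e)))), b))   [R5 at 1.2.2]
2. p(m(b, m(b, e, m(p(e), b, m(e, b, s(e)))), b))  →  p(m(b, m(b, e, m(p(e), b, s(e))), b))   [R3 at 1.2.3.3]
3. p(m(b, m(b, e, m(p(e), b, s(e))), b))  →  p(m(b, m(b, e, s(p(e))), b))   [R3 at 1.2.3]
4. p(m(b, m(b, e, s(p(e))), b))  →  p(m(b, p(e), b))   [R2 at 1.2]
5. p(m(b, p(e), b))  →  p(e)   [R5 at 1]

p(e)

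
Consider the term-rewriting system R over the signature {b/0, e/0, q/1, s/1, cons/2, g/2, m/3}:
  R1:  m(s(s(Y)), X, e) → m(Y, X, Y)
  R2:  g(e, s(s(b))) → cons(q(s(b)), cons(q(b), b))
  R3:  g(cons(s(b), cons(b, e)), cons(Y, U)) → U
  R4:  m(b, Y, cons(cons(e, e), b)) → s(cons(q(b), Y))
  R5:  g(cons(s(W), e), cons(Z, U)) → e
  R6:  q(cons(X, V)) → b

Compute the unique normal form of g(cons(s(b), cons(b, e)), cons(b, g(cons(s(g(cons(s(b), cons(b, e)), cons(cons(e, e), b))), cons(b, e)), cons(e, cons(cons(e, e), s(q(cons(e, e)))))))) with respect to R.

cons(cons(e, e), s(b))

1. g(cons(s(b), cons(b, e)), cons(b, g(cons(s(g(cons(s(b), cons(b, e)), cons(cons(e, e), b))), cons(b, e)), cons(e, cons(cons(e, e), s(q(cons(e, e))))))))  →  g(cons(s(g(cons(s(b), cons(b, e)), cons(cons(e, e), b))), cons(b, e)), cons(e, cons(cons(e, e), s(q(cons(e, e))))))   [R3 at ε]
2. g(cons(s(g(cons(s(b), cons(b, e)), cons(cons(e, e), b))), cons(b, e)), cons(e, cons(cons(e, e), s(q(cons(e, e))))))  →  g(cons(s(b), cons(b, e)), cons(e, cons(cons(e, e), s(q(cons(e, e))))))   [R3 at 1.1.1]
3. g(cons(s(b), cons(b, e)), cons(e, cons(cons(e, e), s(q(cons(e, e))))))  →  cons(cons(e, e), s(q(cons(e, e))))   [R3 at ε]
4. cons(cons(e, e), s(q(cons(e, e))))  →  cons(cons(e, e), s(b))   [R6 at 2.1]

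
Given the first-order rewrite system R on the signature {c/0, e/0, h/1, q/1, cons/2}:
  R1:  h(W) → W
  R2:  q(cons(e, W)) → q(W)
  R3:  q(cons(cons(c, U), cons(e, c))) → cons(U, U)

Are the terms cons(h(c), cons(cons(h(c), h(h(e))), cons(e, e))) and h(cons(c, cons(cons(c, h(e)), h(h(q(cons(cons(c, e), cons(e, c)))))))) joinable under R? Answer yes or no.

yes — NF(t₁) = cons(c, cons(cons(c, e), cons(e, e))), NF(t₂) = cons(c, cons(cons(c, e), cons(e, e)))

Reduce t₁ = cons(h(c), cons(cons(h(c), h(h(e))), cons(e, e))):
1. cons(h(c), cons(cons(h(c), h(h(e))), cons(e, e)))  →  cons(c, cons(cons(h(c), h(h(e))), cons(e, e)))   [R1 at 1]
2. cons(c, cons(cons(h(c), h(h(e))), cons(e, e)))  →  cons(c, cons(cons(c, h(h(e))), cons(e, e)))   [R1 at 2.1.1]
3. cons(c, cons(cons(c, h(h(e))), cons(e, e)))  →  cons(c, cons(cons(c, h(e)), cons(e, e)))   [R1 at 2.1.2]
4. cons(c, cons(cons(c, h(e)), cons(e, e)))  →  cons(c, cons(cons(c, e), cons(e, e)))   [R1 at 2.1.2]

Reduce t₂ = h(cons(c, cons(cons(c, h(e)), h(h(q(cons(cons(c, e), cons(e, c)))))))):
1. h(cons(c, cons(cons(c, h(e)), h(h(q(cons(cons(c, e), cons(e, c))))))))  →  cons(c, cons(cons(c, h(e)), h(h(q(cons(cons(c, e), cons(e, c)))))))   [R1 at ε]
2. cons(c, cons(cons(c, h(e)), h(h(q(cons(cons(c, e), cons(e, c)))))))  →  cons(c, cons(cons(c, e), h(h(q(cons(cons(c, e), cons(e, c)))))))   [R1 at 2.1.2]
3. cons(c, cons(cons(c, e), h(h(q(cons(cons(c, e), cons(e, c)))))))  →  cons(c, cons(cons(c, e), h(q(cons(cons(c, e), cons(e, c))))))   [R1 at 2.2]
4. cons(c, cons(cons(c, e), h(q(cons(cons(c, e), cons(e, c))))))  →  cons(c, cons(cons(c, e), q(cons(cons(c, e), cons(e, c)))))   [R1 at 2.2]
5. cons(c, cons(cons(c, e), q(cons(cons(c, e), cons(e, c)))))  →  cons(c, cons(cons(c, e), cons(e, e)))   [R3 at 2.2]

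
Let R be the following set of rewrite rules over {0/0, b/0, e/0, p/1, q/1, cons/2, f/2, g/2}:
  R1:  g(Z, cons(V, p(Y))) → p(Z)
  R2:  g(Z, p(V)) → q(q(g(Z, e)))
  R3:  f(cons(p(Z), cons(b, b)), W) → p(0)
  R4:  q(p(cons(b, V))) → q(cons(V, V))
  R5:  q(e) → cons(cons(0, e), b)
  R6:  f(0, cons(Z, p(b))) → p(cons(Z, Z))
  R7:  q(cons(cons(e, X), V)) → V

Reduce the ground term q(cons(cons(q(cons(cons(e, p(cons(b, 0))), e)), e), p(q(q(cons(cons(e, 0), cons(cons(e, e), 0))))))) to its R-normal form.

1. q(cons(cons(q(cons(cons(e, p(cons(b, 0))), e)), e), p(q(q(cons(cons(e, 0), cons(cons(e, e), 0)))))))  →  q(cons(cons(e, e), p(q(q(cons(cons(e, 0), cons(cons(e, e), 0)))))))   [R7 at 1.1.1]
2. q(cons(cons(e, e), p(q(q(cons(cons(e, 0), cons(cons(e, e), 0)))))))  →  p(q(q(cons(cons(e, 0), cons(cons(e, e), 0)))))   [R7 at ε]
3. p(q(q(cons(cons(e, 0), cons(cons(e, e), 0)))))  →  p(q(cons(cons(e, e), 0)))   [R7 at 1.1]
4. p(q(cons(cons(e, e), 0)))  →  p(0)   [R7 at 1]

p(0)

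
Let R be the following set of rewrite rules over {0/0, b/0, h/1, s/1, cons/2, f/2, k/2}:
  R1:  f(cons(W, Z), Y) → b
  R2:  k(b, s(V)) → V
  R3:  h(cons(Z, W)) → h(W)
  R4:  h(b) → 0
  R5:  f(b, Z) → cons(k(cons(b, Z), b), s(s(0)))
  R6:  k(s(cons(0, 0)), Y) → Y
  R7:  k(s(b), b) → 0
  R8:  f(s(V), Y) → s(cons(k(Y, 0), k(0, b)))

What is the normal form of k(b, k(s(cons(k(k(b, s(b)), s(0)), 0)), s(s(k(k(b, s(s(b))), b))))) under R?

s(0)

1. k(b, k(s(cons(k(k(b, s(b)), s(0)), 0)), s(s(k(k(b, s(s(b))), b)))))  →  k(b, k(s(cons(k(b, s(0)), 0)), s(s(k(k(b, s(s(b))), b)))))   [R2 at 2.1.1.1.1]
2. k(b, k(s(cons(k(b, s(0)), 0)), s(s(k(k(b, s(s(b))), b)))))  →  k(b, k(s(cons(0, 0)), s(s(k(k(b, s(s(b))), b)))))   [R2 at 2.1.1.1]
3. k(b, k(s(cons(0, 0)), s(s(k(k(b, s(s(b))), b)))))  →  k(b, s(s(k(k(b, s(s(b))), b))))   [R6 at 2]
4. k(b, s(s(k(k(b, s(s(b))), b))))  →  s(k(k(b, s(s(b))), b))   [R2 at ε]
5. s(k(k(b, s(s(b))), b))  →  s(k(s(b), b))   [R2 at 1.1]
6. s(k(s(b), b))  →  s(0)   [R7 at 1]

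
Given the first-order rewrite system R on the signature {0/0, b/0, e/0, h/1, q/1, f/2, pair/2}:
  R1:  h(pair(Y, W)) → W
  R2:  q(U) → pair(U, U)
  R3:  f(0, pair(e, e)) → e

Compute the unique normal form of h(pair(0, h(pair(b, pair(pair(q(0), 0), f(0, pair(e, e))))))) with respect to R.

1. h(pair(0, h(pair(b, pair(pair(q(0), 0), f(0, pair(e, e)))))))  →  h(pair(b, pair(pair(q(0), 0), f(0, pair(e, e)))))   [R1 at ε]
2. h(pair(b, pair(pair(q(0), 0), f(0, pair(e, e)))))  →  pair(pair(q(0), 0), f(0, pair(e, e)))   [R1 at ε]
3. pair(pair(q(0), 0), f(0, pair(e, e)))  →  pair(pair(pair(0, 0), 0), f(0, pair(e, e)))   [R2 at 1.1]
4. pair(pair(pair(0, 0), 0), f(0, pair(e, e)))  →  pair(pair(pair(0, 0), 0), e)   [R3 at 2]

pair(pair(pair(0, 0), 0), e)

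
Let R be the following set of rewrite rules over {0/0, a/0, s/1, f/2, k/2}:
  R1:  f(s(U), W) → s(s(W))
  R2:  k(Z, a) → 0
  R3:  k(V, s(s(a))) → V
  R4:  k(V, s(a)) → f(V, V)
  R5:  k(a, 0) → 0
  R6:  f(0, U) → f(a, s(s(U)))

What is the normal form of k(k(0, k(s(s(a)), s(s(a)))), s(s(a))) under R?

0

1. k(k(0, k(s(s(a)), s(s(a)))), s(s(a)))  →  k(0, k(s(s(a)), s(s(a))))   [R3 at ε]
2. k(0, k(s(s(a)), s(s(a))))  →  k(0, s(s(a)))   [R3 at 2]
3. k(0, s(s(a)))  →  0   [R3 at ε]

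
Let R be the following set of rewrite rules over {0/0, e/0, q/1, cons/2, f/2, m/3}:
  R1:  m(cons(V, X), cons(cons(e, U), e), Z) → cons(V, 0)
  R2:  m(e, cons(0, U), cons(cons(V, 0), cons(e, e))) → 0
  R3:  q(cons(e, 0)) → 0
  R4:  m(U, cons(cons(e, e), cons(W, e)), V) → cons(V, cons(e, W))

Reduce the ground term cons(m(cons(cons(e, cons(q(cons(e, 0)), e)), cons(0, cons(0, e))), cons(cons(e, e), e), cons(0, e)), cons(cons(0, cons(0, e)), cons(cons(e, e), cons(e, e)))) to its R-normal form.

cons(cons(cons(e, cons(0, e)), 0), cons(cons(0, cons(0, e)), cons(cons(e, e), cons(e, e))))

1. cons(m(cons(cons(e, cons(q(cons(e, 0)), e)), cons(0, cons(0, e))), cons(cons(e, e), e), cons(0, e)), cons(cons(0, cons(0, e)), cons(cons(e, e), cons(e, e))))  →  cons(cons(cons(e, cons(q(cons(e, 0)), e)), 0), cons(cons(0, cons(0, e)), cons(cons(e, e), cons(e, e))))   [R1 at 1]
2. cons(cons(cons(e, cons(q(cons(e, 0)), e)), 0), cons(cons(0, cons(0, e)), cons(cons(e, e), cons(e, e))))  →  cons(cons(cons(e, cons(0, e)), 0), cons(cons(0, cons(0, e)), cons(cons(e, e), cons(e, e))))   [R3 at 1.1.2.1]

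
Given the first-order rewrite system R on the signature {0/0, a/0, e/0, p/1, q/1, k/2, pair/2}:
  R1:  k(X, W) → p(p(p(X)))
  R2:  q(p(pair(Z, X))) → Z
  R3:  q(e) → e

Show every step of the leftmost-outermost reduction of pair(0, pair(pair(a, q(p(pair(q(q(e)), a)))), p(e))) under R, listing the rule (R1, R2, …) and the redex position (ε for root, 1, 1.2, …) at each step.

1. pair(0, pair(pair(a, q(p(pair(q(q(e)), a)))), p(e)))  →  pair(0, pair(pair(a, q(q(e))), p(e)))   [R2 at 2.1.2]
2. pair(0, pair(pair(a, q(q(e))), p(e)))  →  pair(0, pair(pair(a, q(e)), p(e)))   [R3 at 2.1.2.1]
3. pair(0, pair(pair(a, q(e)), p(e)))  →  pair(0, pair(pair(a, e), p(e)))   [R3 at 2.1.2]

pair(0, pair(pair(a, e), p(e)))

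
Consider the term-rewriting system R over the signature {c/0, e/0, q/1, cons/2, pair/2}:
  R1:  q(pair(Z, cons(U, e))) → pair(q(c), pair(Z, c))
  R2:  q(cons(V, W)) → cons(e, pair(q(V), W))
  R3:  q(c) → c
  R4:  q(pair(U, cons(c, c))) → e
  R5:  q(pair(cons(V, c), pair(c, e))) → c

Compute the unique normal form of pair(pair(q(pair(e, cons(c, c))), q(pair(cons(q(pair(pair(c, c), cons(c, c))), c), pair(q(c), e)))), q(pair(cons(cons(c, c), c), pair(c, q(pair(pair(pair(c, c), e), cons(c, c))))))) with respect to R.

1. pair(pair(q(pair(e, cons(c, c))), q(pair(cons(q(pair(pair(c, c), cons(c, c))), c), pair(q(c), e)))), q(pair(cons(cons(c, c), c), pair(c, q(pair(pair(pair(c, c), e), cons(c, c)))))))  →  pair(pair(e, q(pair(cons(q(pair(pair(c, c), cons(c, c))), c), pair(q(c), e)))), q(pair(cons(cons(c, c), c), pair(c, q(pair(pair(pair(c, c), e), cons(c, c)))))))   [R4 at 1.1]
2. pair(pair(e, q(pair(cons(q(pair(pair(c, c), cons(c, c))), c), pair(q(c), e)))), q(pair(cons(cons(c, c), c), pair(c, q(pair(pair(pair(c, c), e), cons(c, c)))))))  →  pair(pair(e, q(pair(cons(e, c), pair(q(c), e)))), q(pair(cons(cons(c, c), c), pair(c, q(pair(pair(pair(c, c), e), cons(c, c)))))))   [R4 at 1.2.1.1.1]
3. pair(pair(e, q(pair(cons(e, c), pair(q(c), e)))), q(pair(cons(cons(c, c), c), pair(c, q(pair(pair(pair(c, c), e), cons(c, c)))))))  →  pair(pair(e, q(pair(cons(e, c), pair(c, e)))), q(pair(cons(cons(c, c), c), pair(c, q(pair(pair(pair(c, c), e), cons(c, c)))))))   [R3 at 1.2.1.2.1]
4. pair(pair(e, q(pair(cons(e, c), pair(c, e)))), q(pair(cons(cons(c, c), c), pair(c, q(pair(pair(pair(c, c), e), cons(c, c)))))))  →  pair(pair(e, c), q(pair(cons(cons(c, c), c), pair(c, q(pair(pair(pair(c, c), e), cons(c, c)))))))   [R5 at 1.2]
5. pair(pair(e, c), q(pair(cons(cons(c, c), c), pair(c, q(pair(pair(pair(c, c), e), cons(c, c)))))))  →  pair(pair(e, c), q(pair(cons(cons(c, c), c), pair(c, e))))   [R4 at 2.1.2.2]
6. pair(pair(e, c), q(pair(cons(cons(c, c), c), pair(c, e))))  →  pair(pair(e, c), c)   [R5 at 2]

pair(pair(e, c), c)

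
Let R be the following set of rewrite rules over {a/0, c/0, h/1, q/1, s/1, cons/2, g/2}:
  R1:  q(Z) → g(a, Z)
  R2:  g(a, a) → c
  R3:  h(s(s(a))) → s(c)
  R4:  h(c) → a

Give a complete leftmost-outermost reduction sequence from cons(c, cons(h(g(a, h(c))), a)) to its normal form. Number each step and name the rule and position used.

1. cons(c, cons(h(g(a, h(c))), a))  →  cons(c, cons(h(g(a, a)), a))   [R4 at 2.1.1.2]
2. cons(c, cons(h(g(a, a)), a))  →  cons(c, cons(h(c), a))   [R2 at 2.1.1]
3. cons(c, cons(h(c), a))  →  cons(c, cons(a, a))   [R4 at 2.1]

cons(c, cons(a, a))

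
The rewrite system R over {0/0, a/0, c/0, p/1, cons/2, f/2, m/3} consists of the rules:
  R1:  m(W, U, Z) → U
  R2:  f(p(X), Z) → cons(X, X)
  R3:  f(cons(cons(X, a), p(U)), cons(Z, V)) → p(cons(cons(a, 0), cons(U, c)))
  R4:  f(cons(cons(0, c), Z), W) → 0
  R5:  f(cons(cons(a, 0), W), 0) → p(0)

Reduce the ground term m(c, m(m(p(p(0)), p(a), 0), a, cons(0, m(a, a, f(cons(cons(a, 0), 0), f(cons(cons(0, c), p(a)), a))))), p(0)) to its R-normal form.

1. m(c, m(m(p(p(0)), p(a), 0), a, cons(0, m(a, a, f(cons(cons(a, 0), 0), f(cons(cons(0, c), p(a)), a))))), p(0))  →  m(m(p(p(0)), p(a), 0), a, cons(0, m(a, a, f(cons(cons(a, 0), 0), f(cons(cons(0, c), p(a)), a)))))   [R1 at ε]
2. m(m(p(p(0)), p(a), 0), a, cons(0, m(a, a, f(cons(cons(a, 0), 0), f(cons(cons(0, c), p(a)), a)))))  →  a   [R1 at ε]

a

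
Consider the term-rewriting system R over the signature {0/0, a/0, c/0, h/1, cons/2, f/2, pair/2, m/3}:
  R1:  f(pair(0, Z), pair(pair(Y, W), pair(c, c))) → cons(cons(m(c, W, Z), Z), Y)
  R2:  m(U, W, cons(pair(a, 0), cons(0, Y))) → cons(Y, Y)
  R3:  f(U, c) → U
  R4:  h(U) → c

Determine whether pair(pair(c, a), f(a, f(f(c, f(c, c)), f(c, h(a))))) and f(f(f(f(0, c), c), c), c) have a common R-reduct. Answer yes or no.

no — NF(t₁) = pair(pair(c, a), a), NF(t₂) = 0

Reduce t₁ = pair(pair(c, a), f(a, f(f(c, f(c, c)), f(c, h(a))))):
1. pair(pair(c, a), f(a, f(f(c, f(c, c)), f(c, h(a)))))  →  pair(pair(c, a), f(a, f(f(c, c), f(c, h(a)))))   [R3 at 2.2.1.2]
2. pair(pair(c, a), f(a, f(f(c, c), f(c, h(a)))))  →  pair(pair(c, a), f(a, f(c, f(c, h(a)))))   [R3 at 2.2.1]
3. pair(pair(c, a), f(a, f(c, f(c, h(a)))))  →  pair(pair(c, a), f(a, f(c, f(c, c))))   [R4 at 2.2.2.2]
4. pair(pair(c, a), f(a, f(c, f(c, c))))  →  pair(pair(c, a), f(a, f(c, c)))   [R3 at 2.2.2]
5. pair(pair(c, a), f(a, f(c, c)))  →  pair(pair(c, a), f(a, c))   [R3 at 2.2]
6. pair(pair(c, a), f(a, c))  →  pair(pair(c, a), a)   [R3 at 2]

Reduce t₂ = f(f(f(f(0, c), c), c), c):
1. f(f(f(f(0, c), c), c), c)  →  f(f(f(0, c), c), c)   [R3 at ε]
2. f(f(f(0, c), c), c)  →  f(f(0, c), c)   [R3 at ε]
3. f(f(0, c), c)  →  f(0, c)   [R3 at ε]
4. f(0, c)  →  0   [R3 at ε]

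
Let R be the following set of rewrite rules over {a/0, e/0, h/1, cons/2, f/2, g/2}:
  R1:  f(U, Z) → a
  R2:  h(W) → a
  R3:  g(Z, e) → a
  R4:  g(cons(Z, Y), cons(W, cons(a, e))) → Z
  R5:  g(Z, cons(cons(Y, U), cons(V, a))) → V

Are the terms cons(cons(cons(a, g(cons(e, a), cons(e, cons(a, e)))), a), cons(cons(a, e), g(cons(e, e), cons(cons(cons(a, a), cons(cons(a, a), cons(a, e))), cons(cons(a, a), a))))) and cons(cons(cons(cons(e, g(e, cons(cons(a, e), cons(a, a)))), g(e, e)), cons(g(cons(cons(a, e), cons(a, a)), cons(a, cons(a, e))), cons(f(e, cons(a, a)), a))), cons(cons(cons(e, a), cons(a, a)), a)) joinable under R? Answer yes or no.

no — NF(t₁) = cons(cons(cons(a, e), a), cons(cons(a, e), cons(a, a))), NF(t₂) = cons(cons(cons(cons(e, a), a), cons(cons(a, e), cons(a, a))), cons(cons(cons(e, a), cons(a, a)), a))

Reduce t₁ = cons(cons(cons(a, g(cons(e, a), cons(e, cons(a, e)))), a), cons(cons(a, e), g(cons(e, e), cons(cons(cons(a, a), cons(cons(a, a), cons(a, e))), cons(cons(a, a), a))))):
1. cons(cons(cons(a, g(cons(e, a), cons(e, cons(a, e)))), a), cons(cons(a, e), g(cons(e, e), cons(cons(cons(a, a), cons(cons(a, a), cons(a, e))), cons(cons(a, a), a)))))  →  cons(cons(cons(a, e), a), cons(cons(a, e), g(cons(e, e), cons(cons(cons(a, a), cons(cons(a, a), cons(a, e))), cons(cons(a, a), a)))))   [R4 at 1.1.2]
2. cons(cons(cons(a, e), a), cons(cons(a, e), g(cons(e, e), cons(cons(cons(a, a), cons(cons(a, a), cons(a, e))), cons(cons(a, a), a)))))  →  cons(cons(cons(a, e), a), cons(cons(a, e), cons(a, a)))   [R5 at 2.2]

Reduce t₂ = cons(cons(cons(cons(e, g(e, cons(cons(a, e), cons(a, a)))), g(e, e)), cons(g(cons(cons(a, e), cons(a, a)), cons(a, cons(a, e))), cons(f(e, cons(a, a)), a))), cons(cons(cons(e, a), cons(a, a)), a)):
1. cons(cons(cons(cons(e, g(e, cons(cons(a, e), cons(a, a)))), g(e, e)), cons(g(cons(cons(a, e), cons(a, a)), cons(a, cons(a, e))), cons(f(e, cons(a, a)), a))), cons(cons(cons(e, a), cons(a, a)), a))  →  cons(cons(cons(cons(e, a), g(e, e)), cons(g(cons(cons(a, e), cons(a, a)), cons(a, cons(a, e))), cons(f(e, cons(a, a)), a))), cons(cons(cons(e, a), cons(a, a)), a))   [R5 at 1.1.1.2]
2. cons(cons(cons(cons(e, a), g(e, e)), cons(g(cons(cons(a, e), cons(a, a)), cons(a, cons(a, e))), cons(f(e, cons(a, a)), a))), cons(cons(cons(e, a), cons(a, a)), a))  →  cons(cons(cons(cons(e, a), a), cons(g(cons(cons(a, e), cons(a, a)), cons(a, cons(a, e))), cons(f(e, cons(a, a)), a))), cons(cons(cons(e, a), cons(a, a)), a))   [R3 at 1.1.2]
3. cons(cons(cons(cons(e, a), a), cons(g(cons(cons(a, e), cons(a, a)), cons(a, cons(a, e))), cons(f(e, cons(a, a)), a))), cons(cons(cons(e, a), cons(a, a)), a))  →  cons(cons(cons(cons(e, a), a), cons(cons(a, e), cons(f(e, cons(a, a)), a))), cons(cons(cons(e, a), cons(a, a)), a))   [R4 at 1.2.1]
4. cons(cons(cons(cons(e, a), a), cons(cons(a, e), cons(f(e, cons(a, a)), a))), cons(cons(cons(e, a), cons(a, a)), a))  →  cons(cons(cons(cons(e, a), a), cons(cons(a, e), cons(a, a))), cons(cons(cons(e, a), cons(a, a)), a))   [R1 at 1.2.2.1]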